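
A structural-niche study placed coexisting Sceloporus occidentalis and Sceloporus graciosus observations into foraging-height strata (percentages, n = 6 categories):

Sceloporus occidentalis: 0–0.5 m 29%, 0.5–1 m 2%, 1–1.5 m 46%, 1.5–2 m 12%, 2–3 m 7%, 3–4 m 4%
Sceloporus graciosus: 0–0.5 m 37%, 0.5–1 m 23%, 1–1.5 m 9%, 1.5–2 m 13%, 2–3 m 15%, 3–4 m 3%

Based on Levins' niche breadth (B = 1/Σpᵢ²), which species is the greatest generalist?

Sceloporus graciosus

Convert percentages to proportions (divide by 100).
Σp_occiᵢ² = 0.29² + 0.02² + 0.46² + 0.12² + 0.07² + 0.04² = 0.0841 + 0.0004 + 0.2116 + 0.0144 + 0.0049 + 0.0016 = 0.3170
B_occi = 1 / 0.3170 = 3.1546
Σp_gracᵢ² = 0.37² + 0.23² + 0.09² + 0.13² + 0.15² + 0.03² = 0.1369 + 0.0529 + 0.0081 + 0.0169 + 0.0225 + 0.0009 = 0.2382
B_grac = 1 / 0.2382 = 4.1982
Highest B → broadest niche (most generalist): Sceloporus graciosus (B = 4.20).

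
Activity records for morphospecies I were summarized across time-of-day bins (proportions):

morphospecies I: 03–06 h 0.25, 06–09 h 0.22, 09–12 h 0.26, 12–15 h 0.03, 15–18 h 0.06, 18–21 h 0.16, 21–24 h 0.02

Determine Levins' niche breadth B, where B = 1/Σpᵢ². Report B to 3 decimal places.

Σpᵢ² = 0.25² + 0.22² + 0.26² + 0.03² + 0.06² + 0.16² + 0.02² = 0.0625 + 0.0484 + 0.0676 + 0.0009 + 0.0036 + 0.0256 + 0.0004 = 0.2090
B = 1 / 0.2090 = 4.78469

4.785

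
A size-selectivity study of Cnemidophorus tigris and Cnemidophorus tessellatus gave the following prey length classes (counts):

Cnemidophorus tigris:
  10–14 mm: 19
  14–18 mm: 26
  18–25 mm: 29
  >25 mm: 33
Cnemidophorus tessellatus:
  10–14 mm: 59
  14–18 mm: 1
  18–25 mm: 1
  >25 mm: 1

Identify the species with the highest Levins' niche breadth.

Proportions for Cnemidophorus tigris (n=107): 19/107=0.1776, 26/107=0.2430, 29/107=0.2710, 33/107=0.3084
Proportions for Cnemidophorus tessellatus (n=62): 59/62=0.9516, 1/62=0.0161, 1/62=0.0161, 1/62=0.0161
Σp_tigrᵢ² = 0.1776² + 0.2430² + 0.2710² + 0.3084² = 0.031542 + 0.059049 + 0.073441 + 0.095111 = 0.259143
B_tigr = 1 / 0.259143 = 3.8589
Σp_tessᵢ² = 0.9516² + 0.0161² + 0.0161² + 0.0161² = 0.905543 + 0.000259 + 0.000259 + 0.000259 = 0.906320
B_tess = 1 / 0.906320 = 1.1034
Highest B → broadest niche (most generalist): Cnemidophorus tigris (B = 3.86).

Cnemidophorus tigris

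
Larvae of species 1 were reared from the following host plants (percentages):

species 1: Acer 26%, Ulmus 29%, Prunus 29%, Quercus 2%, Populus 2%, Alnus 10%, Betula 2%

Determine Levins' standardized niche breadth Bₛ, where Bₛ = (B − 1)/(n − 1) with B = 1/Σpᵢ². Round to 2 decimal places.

0.51

Convert percentages to proportions (divide by 100).
Σpᵢ² = 0.26² + 0.29² + 0.29² + 0.02² + 0.02² + 0.10² + 0.02² = 0.0676 + 0.0841 + 0.0841 + 0.0004 + 0.0004 + 0.0100 + 0.0004 = 0.2470
B = 1 / 0.2470 = 4.0486
Bₛ = (B − 1)/(n − 1) = (4.0486 − 1)/(7 − 1) = 3.0486/6 = 0.5081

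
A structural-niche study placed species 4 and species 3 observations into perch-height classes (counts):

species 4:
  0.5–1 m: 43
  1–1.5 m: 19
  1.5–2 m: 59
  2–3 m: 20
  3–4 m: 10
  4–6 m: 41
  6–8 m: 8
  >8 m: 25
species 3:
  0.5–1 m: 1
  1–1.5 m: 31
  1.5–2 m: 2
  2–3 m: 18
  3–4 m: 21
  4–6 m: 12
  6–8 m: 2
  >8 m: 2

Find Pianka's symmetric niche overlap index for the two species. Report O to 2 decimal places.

0.47

Proportions for species 4 (n=225): 43/225=0.1911, 19/225=0.0844, 59/225=0.2622, 20/225=0.0889, 10/225=0.0444, 41/225=0.1822, 8/225=0.0356, 25/225=0.1111
Proportions for species 3 (n=89): 1/89=0.0112, 31/89=0.3483, 2/89=0.0225, 18/89=0.2022, 21/89=0.2360, 12/89=0.1348, 2/89=0.0225, 2/89=0.0225
Σ p₁ᵢp₂ᵢ = 0.002140 + 0.029397 + 0.005900 + 0.017976 + 0.010478 + 0.024561 + 0.000801 + 0.002500 = 0.093753
Σp_1ᵢ² = 0.1911² + 0.0844² + 0.2622² + 0.0889² + 0.0444² + 0.1822² + 0.0356² + 0.1111² = 0.036519 + 0.007123 + 0.068749 + 0.007903 + 0.001971 + 0.033197 + 0.001267 + 0.012343 = 0.169072
Σp_2ᵢ² = 0.0112² + 0.3483² + 0.0225² + 0.2022² + 0.2360² + 0.1348² + 0.0225² + 0.0225² = 0.000125 + 0.121313 + 0.000506 + 0.040885 + 0.055696 + 0.018171 + 0.000506 + 0.000506 = 0.237708
O = 0.093753 / √(0.169072 × 0.237708) = 0.093753 / 0.2004739 = 0.4677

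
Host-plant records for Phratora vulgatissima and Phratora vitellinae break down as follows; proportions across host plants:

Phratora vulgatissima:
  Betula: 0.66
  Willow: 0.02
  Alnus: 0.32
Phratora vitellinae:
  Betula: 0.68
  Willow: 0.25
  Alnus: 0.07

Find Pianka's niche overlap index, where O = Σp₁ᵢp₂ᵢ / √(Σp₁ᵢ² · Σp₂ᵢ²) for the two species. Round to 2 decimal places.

0.89

Σ p₁ᵢp₂ᵢ = 0.4488 + 0.0050 + 0.0224 = 0.4762
Σp_1ᵢ² = 0.66² + 0.02² + 0.32² = 0.4356 + 0.0004 + 0.1024 = 0.5384
Σp_2ᵢ² = 0.68² + 0.25² + 0.07² = 0.4624 + 0.0625 + 0.0049 = 0.5298
O = 0.4762 / √(0.5384 × 0.5298) = 0.4762 / 0.53408 = 0.8916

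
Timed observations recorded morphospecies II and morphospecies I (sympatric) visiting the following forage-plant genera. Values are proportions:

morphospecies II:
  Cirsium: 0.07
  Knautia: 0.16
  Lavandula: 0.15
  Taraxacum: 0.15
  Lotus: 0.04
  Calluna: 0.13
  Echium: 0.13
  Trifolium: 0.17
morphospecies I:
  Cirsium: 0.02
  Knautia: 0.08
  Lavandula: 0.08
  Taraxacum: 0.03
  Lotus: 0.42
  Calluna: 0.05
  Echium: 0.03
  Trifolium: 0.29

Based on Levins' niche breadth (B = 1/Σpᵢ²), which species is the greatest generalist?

morphospecies II

Σp_IIᵢ² = 0.07² + 0.16² + 0.15² + 0.15² + 0.04² + 0.13² + 0.13² + 0.17² = 0.0049 + 0.0256 + 0.0225 + 0.0225 + 0.0016 + 0.0169 + 0.0169 + 0.0289 = 0.1398
B_II = 1 / 0.1398 = 7.1531
Σp_Iᵢ² = 0.02² + 0.08² + 0.08² + 0.03² + 0.42² + 0.05² + 0.03² + 0.29² = 0.0004 + 0.0064 + 0.0064 + 0.0009 + 0.1764 + 0.0025 + 0.0009 + 0.0841 = 0.2780
B_I = 1 / 0.2780 = 3.5971
Highest B → broadest niche (most generalist): morphospecies II (B = 7.15).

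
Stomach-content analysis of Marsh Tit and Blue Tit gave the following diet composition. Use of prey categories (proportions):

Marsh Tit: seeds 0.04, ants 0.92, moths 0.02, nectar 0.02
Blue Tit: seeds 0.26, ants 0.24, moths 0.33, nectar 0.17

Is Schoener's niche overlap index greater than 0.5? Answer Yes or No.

No

Σ|p₁ᵢ − p₂ᵢ| = 0.22 + 0.68 + 0.31 + 0.15 = 1.36
D = 1 − ½ × 1.36 = 1 − 0.680 = 0.3200
D = 0.3200 < 0.5 → No.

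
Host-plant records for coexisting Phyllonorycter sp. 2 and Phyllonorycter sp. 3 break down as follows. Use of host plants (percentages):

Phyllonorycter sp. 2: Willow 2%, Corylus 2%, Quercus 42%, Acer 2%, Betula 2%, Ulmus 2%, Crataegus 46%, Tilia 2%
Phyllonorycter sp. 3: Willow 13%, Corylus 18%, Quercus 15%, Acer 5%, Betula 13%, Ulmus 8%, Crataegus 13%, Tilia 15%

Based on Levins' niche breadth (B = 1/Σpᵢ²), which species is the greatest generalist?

Phyllonorycter sp. 3

Convert percentages to proportions (divide by 100).
Σp_2ᵢ² = 0.02² + 0.02² + 0.42² + 0.02² + 0.02² + 0.02² + 0.46² + 0.02² = 0.0004 + 0.0004 + 0.1764 + 0.0004 + 0.0004 + 0.0004 + 0.2116 + 0.0004 = 0.3904
B_2 = 1 / 0.3904 = 2.5615
Σp_3ᵢ² = 0.13² + 0.18² + 0.15² + 0.05² + 0.13² + 0.08² + 0.13² + 0.15² = 0.0169 + 0.0324 + 0.0225 + 0.0025 + 0.0169 + 0.0064 + 0.0169 + 0.0225 = 0.1370
B_3 = 1 / 0.1370 = 7.2993
Highest B → broadest niche (most generalist): Phyllonorycter sp. 3 (B = 7.30).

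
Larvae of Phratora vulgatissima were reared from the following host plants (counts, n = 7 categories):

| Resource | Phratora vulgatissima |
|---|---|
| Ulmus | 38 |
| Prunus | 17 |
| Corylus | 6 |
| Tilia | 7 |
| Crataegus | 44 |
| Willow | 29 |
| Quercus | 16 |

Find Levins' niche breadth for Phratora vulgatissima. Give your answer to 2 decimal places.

Proportions for Phratora vulgatissima (n=157): 38/157=0.2420, 17/157=0.1083, 6/157=0.0382, 7/157=0.0446, 44/157=0.2803, 29/157=0.1847, 16/157=0.1019
Σpᵢ² = 0.2420² + 0.1083² + 0.0382² + 0.0446² + 0.2803² + 0.1847² + 0.1019² = 0.058564 + 0.011729 + 0.001459 + 0.001989 + 0.078568 + 0.034114 + 0.010384 = 0.196807
B = 1 / 0.196807 = 5.0811

5.08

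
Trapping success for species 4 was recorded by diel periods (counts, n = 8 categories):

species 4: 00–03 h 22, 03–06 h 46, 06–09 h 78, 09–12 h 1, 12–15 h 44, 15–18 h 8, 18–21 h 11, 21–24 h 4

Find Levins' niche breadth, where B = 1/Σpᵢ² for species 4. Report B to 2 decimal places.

4.23

Proportions for species 4 (n=214): 22/214=0.1028, 46/214=0.2150, 78/214=0.3645, 1/214=0.0047, 44/214=0.2056, 8/214=0.0374, 11/214=0.0514, 4/214=0.0187
Σpᵢ² = 0.1028² + 0.2150² + 0.3645² + 0.0047² + 0.2056² + 0.0374² + 0.0514² + 0.0187² = 0.010568 + 0.046225 + 0.132860 + 0.000022 + 0.042271 + 0.001399 + 0.002642 + 0.000350 = 0.236337
B = 1 / 0.236337 = 4.2312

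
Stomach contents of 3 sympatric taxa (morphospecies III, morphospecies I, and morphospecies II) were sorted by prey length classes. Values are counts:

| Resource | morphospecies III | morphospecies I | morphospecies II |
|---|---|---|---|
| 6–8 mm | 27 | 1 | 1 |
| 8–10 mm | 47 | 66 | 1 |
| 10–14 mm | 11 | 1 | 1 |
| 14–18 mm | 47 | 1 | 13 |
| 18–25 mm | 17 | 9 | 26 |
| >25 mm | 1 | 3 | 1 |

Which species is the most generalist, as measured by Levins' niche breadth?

morphospecies III

Proportions for morphospecies III (n=150): 27/150=0.1800, 47/150=0.3133, 11/150=0.0733, 47/150=0.3133, 17/150=0.1133, 1/150=0.0067
Proportions for morphospecies I (n=81): 1/81=0.0123, 66/81=0.8148, 1/81=0.0123, 1/81=0.0123, 9/81=0.1111, 3/81=0.0370
Proportions for morphospecies II (n=43): 1/43=0.0233, 1/43=0.0233, 1/43=0.0233, 13/43=0.3023, 26/43=0.6047, 1/43=0.0233
Σp_IIIᵢ² = 0.1800² + 0.3133² + 0.0733² + 0.3133² + 0.1133² + 0.0067² = 0.032400 + 0.098157 + 0.005373 + 0.098157 + 0.012837 + 0.000045 = 0.246969
B_III = 1 / 0.246969 = 4.0491
Σp_Iᵢ² = 0.0123² + 0.8148² + 0.0123² + 0.0123² + 0.1111² + 0.0370² = 0.000151 + 0.663899 + 0.000151 + 0.000151 + 0.012343 + 0.001369 = 0.678064
B_I = 1 / 0.678064 = 1.4748
Σp_IIᵢ² = 0.0233² + 0.0233² + 0.0233² + 0.3023² + 0.6047² + 0.0233² = 0.000543 + 0.000543 + 0.000543 + 0.091385 + 0.365662 + 0.000543 = 0.459219
B_II = 1 / 0.459219 = 2.1776
Highest B → broadest niche (most generalist): morphospecies III (B = 4.05).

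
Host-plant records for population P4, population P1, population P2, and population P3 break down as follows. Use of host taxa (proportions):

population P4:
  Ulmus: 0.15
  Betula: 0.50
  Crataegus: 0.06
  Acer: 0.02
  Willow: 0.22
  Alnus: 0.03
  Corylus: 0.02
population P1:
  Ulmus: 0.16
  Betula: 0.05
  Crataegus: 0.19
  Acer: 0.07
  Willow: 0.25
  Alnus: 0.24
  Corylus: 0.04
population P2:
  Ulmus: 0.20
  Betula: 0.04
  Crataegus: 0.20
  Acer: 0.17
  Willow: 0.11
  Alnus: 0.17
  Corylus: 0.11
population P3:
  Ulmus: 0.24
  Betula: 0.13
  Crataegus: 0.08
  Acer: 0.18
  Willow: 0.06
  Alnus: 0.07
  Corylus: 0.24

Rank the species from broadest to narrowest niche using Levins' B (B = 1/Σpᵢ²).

population P2 > population P3 > population P1 > population P4

Σp_P4ᵢ² = 0.15² + 0.50² + 0.06² + 0.02² + 0.22² + 0.03² + 0.02² = 0.0225 + 0.2500 + 0.0036 + 0.0004 + 0.0484 + 0.0009 + 0.0004 = 0.3262
B_P4 = 1 / 0.3262 = 3.0656
Σp_P1ᵢ² = 0.16² + 0.05² + 0.19² + 0.07² + 0.25² + 0.24² + 0.04² = 0.0256 + 0.0025 + 0.0361 + 0.0049 + 0.0625 + 0.0576 + 0.0016 = 0.1908
B_P1 = 1 / 0.1908 = 5.2411
Σp_P2ᵢ² = 0.20² + 0.04² + 0.20² + 0.17² + 0.11² + 0.17² + 0.11² = 0.0400 + 0.0016 + 0.0400 + 0.0289 + 0.0121 + 0.0289 + 0.0121 = 0.1636
B_P2 = 1 / 0.1636 = 6.1125
Σp_P3ᵢ² = 0.24² + 0.13² + 0.08² + 0.18² + 0.06² + 0.07² + 0.24² = 0.0576 + 0.0169 + 0.0064 + 0.0324 + 0.0036 + 0.0049 + 0.0576 = 0.1794
B_P3 = 1 / 0.1794 = 5.5741
Ranking by B (broadest → narrowest): population P2 (6.11) > population P3 (5.57) > population P1 (5.24) > population P4 (3.07)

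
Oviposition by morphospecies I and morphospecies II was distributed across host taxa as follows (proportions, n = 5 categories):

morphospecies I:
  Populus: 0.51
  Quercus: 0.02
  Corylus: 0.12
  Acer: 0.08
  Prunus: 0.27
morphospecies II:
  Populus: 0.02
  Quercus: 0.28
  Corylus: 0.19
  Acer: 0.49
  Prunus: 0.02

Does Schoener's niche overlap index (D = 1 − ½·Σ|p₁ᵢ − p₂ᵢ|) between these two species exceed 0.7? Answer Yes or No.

No

Σ|p₁ᵢ − p₂ᵢ| = 0.49 + 0.26 + 0.07 + 0.41 + 0.25 = 1.48
D = 1 − ½ × 1.48 = 1 − 0.740 = 0.2600
D = 0.2600 < 0.7 → No.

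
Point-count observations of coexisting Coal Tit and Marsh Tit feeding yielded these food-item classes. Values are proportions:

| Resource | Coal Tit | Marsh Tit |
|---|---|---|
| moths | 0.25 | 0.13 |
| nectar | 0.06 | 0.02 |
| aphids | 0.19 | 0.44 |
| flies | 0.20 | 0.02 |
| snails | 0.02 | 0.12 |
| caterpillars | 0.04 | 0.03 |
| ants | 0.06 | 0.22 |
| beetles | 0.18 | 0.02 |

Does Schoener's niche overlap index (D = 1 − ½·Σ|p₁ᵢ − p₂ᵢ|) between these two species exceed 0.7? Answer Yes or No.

No

Σ|p₁ᵢ − p₂ᵢ| = 0.12 + 0.04 + 0.25 + 0.18 + 0.10 + 0.01 + 0.16 + 0.16 = 1.02
D = 1 − ½ × 1.02 = 1 − 0.510 = 0.4900
D = 0.4900 < 0.7 → No.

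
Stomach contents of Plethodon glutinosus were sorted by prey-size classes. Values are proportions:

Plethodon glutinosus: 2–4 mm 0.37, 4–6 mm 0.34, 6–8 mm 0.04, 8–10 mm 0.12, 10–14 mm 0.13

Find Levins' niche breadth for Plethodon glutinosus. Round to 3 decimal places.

Σpᵢ² = 0.37² + 0.34² + 0.04² + 0.12² + 0.13² = 0.1369 + 0.1156 + 0.0016 + 0.0144 + 0.0169 = 0.2854
B = 1 / 0.2854 = 3.50385

3.504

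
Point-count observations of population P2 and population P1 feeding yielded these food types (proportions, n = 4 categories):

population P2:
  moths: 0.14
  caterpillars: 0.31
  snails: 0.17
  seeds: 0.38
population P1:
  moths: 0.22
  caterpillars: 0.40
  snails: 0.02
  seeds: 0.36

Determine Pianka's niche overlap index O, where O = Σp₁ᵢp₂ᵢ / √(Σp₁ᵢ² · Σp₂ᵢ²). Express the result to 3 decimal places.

Σ p₁ᵢp₂ᵢ = 0.0308 + 0.1240 + 0.0034 + 0.1368 = 0.2950
Σp_1ᵢ² = 0.14² + 0.31² + 0.17² + 0.38² = 0.0196 + 0.0961 + 0.0289 + 0.1444 = 0.2890
Σp_2ᵢ² = 0.22² + 0.40² + 0.02² + 0.36² = 0.0484 + 0.1600 + 0.0004 + 0.1296 = 0.3384
O = 0.2950 / √(0.2890 × 0.3384) = 0.2950 / 0.312726 = 0.94332

0.943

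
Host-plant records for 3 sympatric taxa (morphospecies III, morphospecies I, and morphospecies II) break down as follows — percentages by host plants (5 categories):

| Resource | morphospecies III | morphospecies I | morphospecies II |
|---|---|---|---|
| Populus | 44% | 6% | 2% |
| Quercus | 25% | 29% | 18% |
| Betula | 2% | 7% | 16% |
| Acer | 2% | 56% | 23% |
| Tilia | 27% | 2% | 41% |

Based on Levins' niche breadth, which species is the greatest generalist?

Convert percentages to proportions (divide by 100).
Σp_IIIᵢ² = 0.44² + 0.25² + 0.02² + 0.02² + 0.27² = 0.1936 + 0.0625 + 0.0004 + 0.0004 + 0.0729 = 0.3298
B_III = 1 / 0.3298 = 3.0321
Σp_Iᵢ² = 0.06² + 0.29² + 0.07² + 0.56² + 0.02² = 0.0036 + 0.0841 + 0.0049 + 0.3136 + 0.0004 = 0.4066
B_I = 1 / 0.4066 = 2.4594
Σp_IIᵢ² = 0.02² + 0.18² + 0.16² + 0.23² + 0.41² = 0.0004 + 0.0324 + 0.0256 + 0.0529 + 0.1681 = 0.2794
B_II = 1 / 0.2794 = 3.5791
Highest B → broadest niche (most generalist): morphospecies II (B = 3.58).

morphospecies II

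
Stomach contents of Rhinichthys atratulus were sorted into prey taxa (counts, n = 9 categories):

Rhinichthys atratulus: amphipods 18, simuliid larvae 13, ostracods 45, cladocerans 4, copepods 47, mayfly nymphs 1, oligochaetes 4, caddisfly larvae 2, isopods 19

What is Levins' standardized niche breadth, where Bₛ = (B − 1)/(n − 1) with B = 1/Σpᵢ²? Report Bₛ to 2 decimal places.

Proportions for Rhinichthys atratulus (n=153): 18/153=0.1176, 13/153=0.0850, 45/153=0.2941, 4/153=0.0261, 47/153=0.3072, 1/153=0.0065, 4/153=0.0261, 2/153=0.0131, 19/153=0.1242
Σpᵢ² = 0.1176² + 0.0850² + 0.2941² + 0.0261² + 0.3072² + 0.0065² + 0.0261² + 0.0131² + 0.1242² = 0.013830 + 0.007225 + 0.086495 + 0.000681 + 0.094372 + 0.000042 + 0.000681 + 0.000172 + 0.015426 = 0.218924
B = 1 / 0.218924 = 4.5678
Bₛ = (B − 1)/(n − 1) = (4.5678 − 1)/(9 − 1) = 3.5678/8 = 0.4460

0.45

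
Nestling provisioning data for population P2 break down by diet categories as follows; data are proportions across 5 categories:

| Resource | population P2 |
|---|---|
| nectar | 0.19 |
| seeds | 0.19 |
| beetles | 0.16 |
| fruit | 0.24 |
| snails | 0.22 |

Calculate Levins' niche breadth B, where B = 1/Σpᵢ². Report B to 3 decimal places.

Σpᵢ² = 0.19² + 0.19² + 0.16² + 0.24² + 0.22² = 0.0361 + 0.0361 + 0.0256 + 0.0576 + 0.0484 = 0.2038
B = 1 / 0.2038 = 4.90677

4.907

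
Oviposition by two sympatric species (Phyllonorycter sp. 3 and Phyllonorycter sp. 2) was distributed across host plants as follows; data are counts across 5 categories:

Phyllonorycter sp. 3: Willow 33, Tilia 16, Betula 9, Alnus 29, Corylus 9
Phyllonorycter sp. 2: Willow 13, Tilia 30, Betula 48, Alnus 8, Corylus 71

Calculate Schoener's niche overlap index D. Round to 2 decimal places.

Proportions for Phyllonorycter sp. 3 (n=96): 33/96=0.3438, 16/96=0.1667, 9/96=0.0938, 29/96=0.3021, 9/96=0.0938
Proportions for Phyllonorycter sp. 2 (n=170): 13/170=0.0765, 30/170=0.1765, 48/170=0.2824, 8/170=0.0471, 71/170=0.4176
Σ|p₁ᵢ − p₂ᵢ| = 0.2673 + 0.0098 + 0.1886 + 0.2550 + 0.3238 = 1.0445
D = 1 − ½ × 1.0445 = 1 − 0.52225 = 0.47775

0.48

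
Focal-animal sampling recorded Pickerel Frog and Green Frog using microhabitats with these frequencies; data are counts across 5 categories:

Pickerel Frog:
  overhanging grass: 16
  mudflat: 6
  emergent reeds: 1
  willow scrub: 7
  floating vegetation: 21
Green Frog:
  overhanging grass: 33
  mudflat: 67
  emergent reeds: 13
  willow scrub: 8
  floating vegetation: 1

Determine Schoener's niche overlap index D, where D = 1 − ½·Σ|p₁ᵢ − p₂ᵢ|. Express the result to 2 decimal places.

Proportions for Pickerel Frog (n=51): 16/51=0.3137, 6/51=0.1176, 1/51=0.0196, 7/51=0.1373, 21/51=0.4118
Proportions for Green Frog (n=122): 33/122=0.2705, 67/122=0.5492, 13/122=0.1066, 8/122=0.0656, 1/122=0.0082
Σ|p₁ᵢ − p₂ᵢ| = 0.0432 + 0.4316 + 0.0870 + 0.0717 + 0.4036 = 1.0371
D = 1 − ½ × 1.0371 = 1 − 0.51855 = 0.48145

0.48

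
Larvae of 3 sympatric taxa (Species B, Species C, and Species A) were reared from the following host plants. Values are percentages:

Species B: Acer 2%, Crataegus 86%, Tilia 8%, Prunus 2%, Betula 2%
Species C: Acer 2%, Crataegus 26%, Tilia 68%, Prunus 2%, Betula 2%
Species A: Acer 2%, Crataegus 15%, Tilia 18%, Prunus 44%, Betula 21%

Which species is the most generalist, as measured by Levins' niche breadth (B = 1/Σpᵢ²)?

Convert percentages to proportions (divide by 100).
Σp_Bᵢ² = 0.02² + 0.86² + 0.08² + 0.02² + 0.02² = 0.0004 + 0.7396 + 0.0064 + 0.0004 + 0.0004 = 0.7472
B_B = 1 / 0.7472 = 1.3383
Σp_Cᵢ² = 0.02² + 0.26² + 0.68² + 0.02² + 0.02² = 0.0004 + 0.0676 + 0.4624 + 0.0004 + 0.0004 = 0.5312
B_C = 1 / 0.5312 = 1.8825
Σp_Aᵢ² = 0.02² + 0.15² + 0.18² + 0.44² + 0.21² = 0.0004 + 0.0225 + 0.0324 + 0.1936 + 0.0441 = 0.2930
B_A = 1 / 0.2930 = 3.4130
Highest B → broadest niche (most generalist): Species A (B = 3.41).

Species A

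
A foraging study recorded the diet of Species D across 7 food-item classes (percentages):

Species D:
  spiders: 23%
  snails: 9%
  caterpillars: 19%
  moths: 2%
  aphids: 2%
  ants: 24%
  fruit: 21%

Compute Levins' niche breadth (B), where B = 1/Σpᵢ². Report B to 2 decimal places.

Convert percentages to proportions (divide by 100).
Σpᵢ² = 0.23² + 0.09² + 0.19² + 0.02² + 0.02² + 0.24² + 0.21² = 0.0529 + 0.0081 + 0.0361 + 0.0004 + 0.0004 + 0.0576 + 0.0441 = 0.1996
B = 1 / 0.1996 = 5.0100

5.01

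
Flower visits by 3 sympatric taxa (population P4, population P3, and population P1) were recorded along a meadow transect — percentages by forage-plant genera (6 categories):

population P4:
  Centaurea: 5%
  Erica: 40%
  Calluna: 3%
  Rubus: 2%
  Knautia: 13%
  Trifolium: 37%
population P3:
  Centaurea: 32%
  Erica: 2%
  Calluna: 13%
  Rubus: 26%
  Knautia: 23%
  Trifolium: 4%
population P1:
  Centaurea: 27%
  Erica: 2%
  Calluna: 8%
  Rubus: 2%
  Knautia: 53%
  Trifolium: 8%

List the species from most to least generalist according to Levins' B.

Convert percentages to proportions (divide by 100).
Σp_P4ᵢ² = 0.05² + 0.40² + 0.03² + 0.02² + 0.13² + 0.37² = 0.0025 + 0.1600 + 0.0009 + 0.0004 + 0.0169 + 0.1369 = 0.3176
B_P4 = 1 / 0.3176 = 3.1486
Σp_P3ᵢ² = 0.32² + 0.02² + 0.13² + 0.26² + 0.23² + 0.04² = 0.1024 + 0.0004 + 0.0169 + 0.0676 + 0.0529 + 0.0016 = 0.2418
B_P3 = 1 / 0.2418 = 4.1356
Σp_P1ᵢ² = 0.27² + 0.02² + 0.08² + 0.02² + 0.53² + 0.08² = 0.0729 + 0.0004 + 0.0064 + 0.0004 + 0.2809 + 0.0064 = 0.3674
B_P1 = 1 / 0.3674 = 2.7218
Ranking by B (broadest → narrowest): population P3 (4.14) > population P4 (3.15) > population P1 (2.72)

population P3 > population P4 > population P1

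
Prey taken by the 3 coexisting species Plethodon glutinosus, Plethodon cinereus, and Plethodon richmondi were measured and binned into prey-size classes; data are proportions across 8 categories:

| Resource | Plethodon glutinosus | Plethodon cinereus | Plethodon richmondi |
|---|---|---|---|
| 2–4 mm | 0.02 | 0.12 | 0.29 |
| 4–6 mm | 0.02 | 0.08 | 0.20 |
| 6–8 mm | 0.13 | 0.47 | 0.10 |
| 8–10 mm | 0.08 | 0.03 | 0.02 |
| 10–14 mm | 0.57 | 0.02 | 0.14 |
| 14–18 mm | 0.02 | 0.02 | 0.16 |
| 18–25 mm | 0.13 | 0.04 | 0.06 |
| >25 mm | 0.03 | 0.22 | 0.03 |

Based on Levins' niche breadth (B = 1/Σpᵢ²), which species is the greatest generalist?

Plethodon richmondi

Σp_glutᵢ² = 0.02² + 0.02² + 0.13² + 0.08² + 0.57² + 0.02² + 0.13² + 0.03² = 0.0004 + 0.0004 + 0.0169 + 0.0064 + 0.3249 + 0.0004 + 0.0169 + 0.0009 = 0.3672
B_glut = 1 / 0.3672 = 2.7233
Σp_cineᵢ² = 0.12² + 0.08² + 0.47² + 0.03² + 0.02² + 0.02² + 0.04² + 0.22² = 0.0144 + 0.0064 + 0.2209 + 0.0009 + 0.0004 + 0.0004 + 0.0016 + 0.0484 = 0.2934
B_cine = 1 / 0.2934 = 3.4083
Σp_richᵢ² = 0.29² + 0.20² + 0.10² + 0.02² + 0.14² + 0.16² + 0.06² + 0.03² = 0.0841 + 0.0400 + 0.0100 + 0.0004 + 0.0196 + 0.0256 + 0.0036 + 0.0009 = 0.1842
B_rich = 1 / 0.1842 = 5.4289
Highest B → broadest niche (most generalist): Plethodon richmondi (B = 5.43).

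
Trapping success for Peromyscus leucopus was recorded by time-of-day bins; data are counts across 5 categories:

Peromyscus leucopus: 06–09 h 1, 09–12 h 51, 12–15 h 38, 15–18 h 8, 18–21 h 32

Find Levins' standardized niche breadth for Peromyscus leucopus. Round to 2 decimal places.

0.57

Proportions for Peromyscus leucopus (n=130): 1/130=0.0077, 51/130=0.3923, 38/130=0.2923, 8/130=0.0615, 32/130=0.2462
Σpᵢ² = 0.0077² + 0.3923² + 0.2923² + 0.0615² + 0.2462² = 0.000059 + 0.153899 + 0.085439 + 0.003782 + 0.060614 = 0.303793
B = 1 / 0.303793 = 3.2917
Bₛ = (B − 1)/(n − 1) = (3.2917 − 1)/(5 − 1) = 2.2917/4 = 0.5729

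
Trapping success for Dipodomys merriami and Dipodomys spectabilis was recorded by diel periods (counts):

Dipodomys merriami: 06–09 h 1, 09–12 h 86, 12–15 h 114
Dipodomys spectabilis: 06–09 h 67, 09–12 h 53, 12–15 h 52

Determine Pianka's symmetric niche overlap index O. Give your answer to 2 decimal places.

Proportions for Dipodomys merriami (n=201): 1/201=0.0050, 86/201=0.4279, 114/201=0.5672
Proportions for Dipodomys spectabilis (n=172): 67/172=0.3895, 53/172=0.3081, 52/172=0.3023
Σ p₁ᵢp₂ᵢ = 0.001948 + 0.131836 + 0.171465 = 0.305249
Σp_1ᵢ² = 0.0050² + 0.4279² + 0.5672² = 0.000025 + 0.183098 + 0.321716 = 0.504839
Σp_2ᵢ² = 0.3895² + 0.3081² + 0.3023² = 0.151710 + 0.094926 + 0.091385 = 0.338021
O = 0.305249 / √(0.504839 × 0.338021) = 0.305249 / 0.4130934 = 0.7389

0.74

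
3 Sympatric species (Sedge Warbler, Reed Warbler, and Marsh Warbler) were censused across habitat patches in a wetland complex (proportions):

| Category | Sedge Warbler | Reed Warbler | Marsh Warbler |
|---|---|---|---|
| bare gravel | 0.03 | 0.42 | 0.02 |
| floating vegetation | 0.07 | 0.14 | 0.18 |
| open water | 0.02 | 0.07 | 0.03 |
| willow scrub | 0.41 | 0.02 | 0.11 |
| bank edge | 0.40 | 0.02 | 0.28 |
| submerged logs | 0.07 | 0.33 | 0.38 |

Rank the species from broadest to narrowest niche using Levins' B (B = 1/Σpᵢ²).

Σp_Sedgᵢ² = 0.03² + 0.07² + 0.02² + 0.41² + 0.40² + 0.07² = 0.0009 + 0.0049 + 0.0004 + 0.1681 + 0.1600 + 0.0049 = 0.3392
B_Sedg = 1 / 0.3392 = 2.9481
Σp_Reedᵢ² = 0.42² + 0.14² + 0.07² + 0.02² + 0.02² + 0.33² = 0.1764 + 0.0196 + 0.0049 + 0.0004 + 0.0004 + 0.1089 = 0.3106
B_Reed = 1 / 0.3106 = 3.2196
Σp_Marsᵢ² = 0.02² + 0.18² + 0.03² + 0.11² + 0.28² + 0.38² = 0.0004 + 0.0324 + 0.0009 + 0.0121 + 0.0784 + 0.1444 = 0.2686
B_Mars = 1 / 0.2686 = 3.7230
Ranking by B (broadest → narrowest): Marsh Warbler (3.72) > Reed Warbler (3.22) > Sedge Warbler (2.95)

Marsh Warbler > Reed Warbler > Sedge Warbler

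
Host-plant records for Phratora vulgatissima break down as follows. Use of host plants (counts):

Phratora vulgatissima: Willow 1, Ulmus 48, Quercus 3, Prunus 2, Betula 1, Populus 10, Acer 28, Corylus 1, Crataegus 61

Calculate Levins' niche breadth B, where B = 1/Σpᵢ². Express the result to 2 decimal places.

Proportions for Phratora vulgatissima (n=155): 1/155=0.0065, 48/155=0.3097, 3/155=0.0194, 2/155=0.0129, 1/155=0.0065, 10/155=0.0645, 28/155=0.1806, 1/155=0.0065, 61/155=0.3935
Σpᵢ² = 0.0065² + 0.3097² + 0.0194² + 0.0129² + 0.0065² + 0.0645² + 0.1806² + 0.0065² + 0.3935² = 0.000042 + 0.095914 + 0.000376 + 0.000166 + 0.000042 + 0.004160 + 0.032616 + 0.000042 + 0.154842 = 0.288200
B = 1 / 0.288200 = 3.4698

3.47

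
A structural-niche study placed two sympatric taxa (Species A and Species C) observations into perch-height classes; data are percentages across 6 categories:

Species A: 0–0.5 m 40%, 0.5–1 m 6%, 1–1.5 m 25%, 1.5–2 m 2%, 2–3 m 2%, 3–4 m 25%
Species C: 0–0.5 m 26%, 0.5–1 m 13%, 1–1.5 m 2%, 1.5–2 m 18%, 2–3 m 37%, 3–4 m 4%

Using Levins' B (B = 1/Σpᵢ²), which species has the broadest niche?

Species C

Convert percentages to proportions (divide by 100).
Σp_Aᵢ² = 0.40² + 0.06² + 0.25² + 0.02² + 0.02² + 0.25² = 0.1600 + 0.0036 + 0.0625 + 0.0004 + 0.0004 + 0.0625 = 0.2894
B_A = 1 / 0.2894 = 3.4554
Σp_Cᵢ² = 0.26² + 0.13² + 0.02² + 0.18² + 0.37² + 0.04² = 0.0676 + 0.0169 + 0.0004 + 0.0324 + 0.1369 + 0.0016 = 0.2558
B_C = 1 / 0.2558 = 3.9093
Highest B → broadest niche (most generalist): Species C (B = 3.91).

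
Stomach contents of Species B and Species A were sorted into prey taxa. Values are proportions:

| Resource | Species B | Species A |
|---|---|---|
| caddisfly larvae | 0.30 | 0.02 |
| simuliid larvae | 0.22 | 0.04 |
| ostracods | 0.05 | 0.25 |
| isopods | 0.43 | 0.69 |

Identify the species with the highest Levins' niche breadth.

Species B

Σp_Bᵢ² = 0.30² + 0.22² + 0.05² + 0.43² = 0.0900 + 0.0484 + 0.0025 + 0.1849 = 0.3258
B_B = 1 / 0.3258 = 3.0694
Σp_Aᵢ² = 0.02² + 0.04² + 0.25² + 0.69² = 0.0004 + 0.0016 + 0.0625 + 0.4761 = 0.5406
B_A = 1 / 0.5406 = 1.8498
Highest B → broadest niche (most generalist): Species B (B = 3.07).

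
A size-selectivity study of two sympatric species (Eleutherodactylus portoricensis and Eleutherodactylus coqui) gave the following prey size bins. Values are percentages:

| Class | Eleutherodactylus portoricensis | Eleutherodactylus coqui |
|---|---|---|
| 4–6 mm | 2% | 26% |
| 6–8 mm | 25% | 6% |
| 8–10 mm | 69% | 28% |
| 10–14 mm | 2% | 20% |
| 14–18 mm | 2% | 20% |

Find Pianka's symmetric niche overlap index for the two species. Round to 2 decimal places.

0.63

Convert percentages to proportions (divide by 100).
Σ p₁ᵢp₂ᵢ = 0.0052 + 0.0150 + 0.1932 + 0.0040 + 0.0040 = 0.2214
Σp_1ᵢ² = 0.02² + 0.25² + 0.69² + 0.02² + 0.02² = 0.0004 + 0.0625 + 0.4761 + 0.0004 + 0.0004 = 0.5398
Σp_2ᵢ² = 0.26² + 0.06² + 0.28² + 0.20² + 0.20² = 0.0676 + 0.0036 + 0.0784 + 0.0400 + 0.0400 = 0.2296
O = 0.2214 / √(0.5398 × 0.2296) = 0.2214 / 0.35205 = 0.6289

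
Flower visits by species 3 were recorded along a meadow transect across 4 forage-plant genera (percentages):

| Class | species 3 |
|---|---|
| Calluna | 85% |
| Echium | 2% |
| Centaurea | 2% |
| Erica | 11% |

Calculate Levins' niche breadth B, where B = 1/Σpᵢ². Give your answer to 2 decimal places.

Convert percentages to proportions (divide by 100).
Σpᵢ² = 0.85² + 0.02² + 0.02² + 0.11² = 0.7225 + 0.0004 + 0.0004 + 0.0121 = 0.7354
B = 1 / 0.7354 = 1.3598

1.36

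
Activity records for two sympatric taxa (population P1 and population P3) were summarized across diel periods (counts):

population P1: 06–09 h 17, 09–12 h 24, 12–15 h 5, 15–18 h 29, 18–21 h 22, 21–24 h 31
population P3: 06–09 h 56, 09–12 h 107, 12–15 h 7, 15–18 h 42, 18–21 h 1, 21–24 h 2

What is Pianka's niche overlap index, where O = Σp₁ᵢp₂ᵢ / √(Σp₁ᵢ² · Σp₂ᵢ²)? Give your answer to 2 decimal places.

Proportions for population P1 (n=128): 17/128=0.1328, 24/128=0.1875, 5/128=0.0391, 29/128=0.2266, 22/128=0.1719, 31/128=0.2422
Proportions for population P3 (n=215): 56/215=0.2605, 107/215=0.4977, 7/215=0.0326, 42/215=0.1953, 1/215=0.0047, 2/215=0.0093
Σ p₁ᵢp₂ᵢ = 0.034594 + 0.093319 + 0.001275 + 0.044255 + 0.000808 + 0.002252 = 0.176503
Σp_1ᵢ² = 0.1328² + 0.1875² + 0.0391² + 0.2266² + 0.1719² + 0.2422² = 0.017636 + 0.035156 + 0.001529 + 0.051348 + 0.029550 + 0.058661 = 0.193880
Σp_2ᵢ² = 0.2605² + 0.4977² + 0.0326² + 0.1953² + 0.0047² + 0.0093² = 0.067860 + 0.247705 + 0.001063 + 0.038142 + 0.000022 + 0.000086 = 0.354878
O = 0.176503 / √(0.193880 × 0.354878) = 0.176503 / 0.2623047 = 0.6729

0.67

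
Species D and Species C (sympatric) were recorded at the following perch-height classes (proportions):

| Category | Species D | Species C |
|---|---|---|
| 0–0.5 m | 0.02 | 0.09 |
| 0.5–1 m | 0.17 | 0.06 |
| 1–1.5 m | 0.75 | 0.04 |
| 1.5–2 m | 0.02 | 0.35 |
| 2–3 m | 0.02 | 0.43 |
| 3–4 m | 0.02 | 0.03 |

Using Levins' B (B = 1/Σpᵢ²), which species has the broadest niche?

Σp_Dᵢ² = 0.02² + 0.17² + 0.75² + 0.02² + 0.02² + 0.02² = 0.0004 + 0.0289 + 0.5625 + 0.0004 + 0.0004 + 0.0004 = 0.5930
B_D = 1 / 0.5930 = 1.6863
Σp_Cᵢ² = 0.09² + 0.06² + 0.04² + 0.35² + 0.43² + 0.03² = 0.0081 + 0.0036 + 0.0016 + 0.1225 + 0.1849 + 0.0009 = 0.3216
B_C = 1 / 0.3216 = 3.1095
Highest B → broadest niche (most generalist): Species C (B = 3.11).

Species C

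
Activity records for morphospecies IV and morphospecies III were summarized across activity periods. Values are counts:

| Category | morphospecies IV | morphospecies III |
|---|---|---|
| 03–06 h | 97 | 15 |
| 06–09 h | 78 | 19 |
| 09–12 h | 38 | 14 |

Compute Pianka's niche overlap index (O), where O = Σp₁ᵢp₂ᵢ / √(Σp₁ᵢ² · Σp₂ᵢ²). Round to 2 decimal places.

Proportions for morphospecies IV (n=213): 97/213=0.4554, 78/213=0.3662, 38/213=0.1784
Proportions for morphospecies III (n=48): 15/48=0.3125, 19/48=0.3958, 14/48=0.2917
Σ p₁ᵢp₂ᵢ = 0.142313 + 0.144942 + 0.052039 = 0.339294
Σp_1ᵢ² = 0.4554² + 0.3662² + 0.1784² = 0.207389 + 0.134102 + 0.031827 = 0.373318
Σp_2ᵢ² = 0.3125² + 0.3958² + 0.2917² = 0.097656 + 0.156658 + 0.085089 = 0.339403
O = 0.339294 / √(0.373318 × 0.339403) = 0.339294 / 0.3559568 = 0.9532

0.95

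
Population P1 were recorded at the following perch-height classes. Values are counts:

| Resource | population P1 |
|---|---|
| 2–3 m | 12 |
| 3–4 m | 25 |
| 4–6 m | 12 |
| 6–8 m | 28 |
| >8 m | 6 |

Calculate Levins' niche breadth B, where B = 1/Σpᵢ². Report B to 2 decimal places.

Proportions for population P1 (n=83): 12/83=0.1446, 25/83=0.3012, 12/83=0.1446, 28/83=0.3373, 6/83=0.0723
Σpᵢ² = 0.1446² + 0.3012² + 0.1446² + 0.3373² + 0.0723² = 0.020909 + 0.090721 + 0.020909 + 0.113771 + 0.005227 = 0.251537
B = 1 / 0.251537 = 3.9756

3.98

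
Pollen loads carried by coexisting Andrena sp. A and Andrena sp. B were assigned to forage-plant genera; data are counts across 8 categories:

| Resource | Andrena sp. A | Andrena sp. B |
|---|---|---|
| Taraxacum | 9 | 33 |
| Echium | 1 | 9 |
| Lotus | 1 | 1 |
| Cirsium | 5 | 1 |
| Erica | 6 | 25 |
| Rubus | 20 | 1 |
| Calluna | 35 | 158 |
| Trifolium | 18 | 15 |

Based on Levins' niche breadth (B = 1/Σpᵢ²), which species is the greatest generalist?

Proportions for Andrena sp. A (n=95): 9/95=0.0947, 1/95=0.0105, 1/95=0.0105, 5/95=0.0526, 6/95=0.0632, 20/95=0.2105, 35/95=0.3684, 18/95=0.1895
Proportions for Andrena sp. B (n=243): 33/243=0.1358, 9/243=0.0370, 1/243=0.0041, 1/243=0.0041, 25/243=0.1029, 1/243=0.0041, 158/243=0.6502, 15/243=0.0617
Σp_Aᵢ² = 0.0947² + 0.0105² + 0.0105² + 0.0526² + 0.0632² + 0.2105² + 0.3684² + 0.1895² = 0.008968 + 0.000110 + 0.000110 + 0.002767 + 0.003994 + 0.044310 + 0.135719 + 0.035910 = 0.231888
B_A = 1 / 0.231888 = 4.3124
Σp_Bᵢ² = 0.1358² + 0.0370² + 0.0041² + 0.0041² + 0.1029² + 0.0041² + 0.6502² + 0.0617² = 0.018442 + 0.001369 + 0.000017 + 0.000017 + 0.010588 + 0.000017 + 0.422760 + 0.003807 = 0.457017
B_B = 1 / 0.457017 = 2.1881
Highest B → broadest niche (most generalist): Andrena sp. A (B = 4.31).

Andrena sp. A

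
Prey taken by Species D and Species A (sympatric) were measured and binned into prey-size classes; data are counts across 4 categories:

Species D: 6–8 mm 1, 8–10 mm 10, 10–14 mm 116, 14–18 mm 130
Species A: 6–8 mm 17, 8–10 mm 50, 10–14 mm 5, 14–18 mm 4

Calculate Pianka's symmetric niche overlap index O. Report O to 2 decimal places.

0.17

Proportions for Species D (n=257): 1/257=0.0039, 10/257=0.0389, 116/257=0.4514, 130/257=0.5058
Proportions for Species A (n=76): 17/76=0.2237, 50/76=0.6579, 5/76=0.0658, 4/76=0.0526
Σ p₁ᵢp₂ᵢ = 0.000872 + 0.025592 + 0.029702 + 0.026605 = 0.082771
Σp_1ᵢ² = 0.0039² + 0.0389² + 0.4514² + 0.5058² = 0.000015 + 0.001513 + 0.203762 + 0.255834 = 0.461124
Σp_2ᵢ² = 0.2237² + 0.6579² + 0.0658² + 0.0526² = 0.050042 + 0.432832 + 0.004330 + 0.002767 = 0.489971
O = 0.082771 / √(0.461124 × 0.489971) = 0.082771 / 0.4753287 = 0.1741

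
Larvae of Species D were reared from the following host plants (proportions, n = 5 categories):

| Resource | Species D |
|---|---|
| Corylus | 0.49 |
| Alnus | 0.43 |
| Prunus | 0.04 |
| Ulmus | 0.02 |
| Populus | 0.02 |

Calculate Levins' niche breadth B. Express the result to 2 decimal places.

Σpᵢ² = 0.49² + 0.43² + 0.04² + 0.02² + 0.02² = 0.2401 + 0.1849 + 0.0016 + 0.0004 + 0.0004 = 0.4274
B = 1 / 0.4274 = 2.3397

2.34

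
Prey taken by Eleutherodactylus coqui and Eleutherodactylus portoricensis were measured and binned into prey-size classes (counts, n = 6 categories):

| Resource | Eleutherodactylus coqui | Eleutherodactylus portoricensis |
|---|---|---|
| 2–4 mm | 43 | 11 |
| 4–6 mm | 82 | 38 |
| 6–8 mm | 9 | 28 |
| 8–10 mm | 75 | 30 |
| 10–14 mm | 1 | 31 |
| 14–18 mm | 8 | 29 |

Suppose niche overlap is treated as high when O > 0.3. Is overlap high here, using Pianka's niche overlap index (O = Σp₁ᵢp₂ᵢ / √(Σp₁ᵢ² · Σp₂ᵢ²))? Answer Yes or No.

Proportions for Eleutherodactylus coqui (n=218): 43/218=0.1972, 82/218=0.3761, 9/218=0.0413, 75/218=0.3440, 1/218=0.0046, 8/218=0.0367
Proportions for Eleutherodactylus portoricensis (n=167): 11/167=0.0659, 38/167=0.2275, 28/167=0.1677, 30/167=0.1796, 31/167=0.1856, 29/167=0.1737
Σ p₁ᵢp₂ᵢ = 0.012995 + 0.085563 + 0.006926 + 0.061782 + 0.000854 + 0.006375 = 0.174495
Σp_1ᵢ² = 0.1972² + 0.3761² + 0.0413² + 0.3440² + 0.0046² + 0.0367² = 0.038888 + 0.141451 + 0.001706 + 0.118336 + 0.000021 + 0.001347 = 0.301749
Σp_2ᵢ² = 0.0659² + 0.2275² + 0.1677² + 0.1796² + 0.1856² + 0.1737² = 0.004343 + 0.051756 + 0.028123 + 0.032256 + 0.034447 + 0.030172 = 0.181097
O = 0.174495 / √(0.301749 × 0.181097) = 0.174495 / 0.2337645 = 0.7465
O = 0.7465 > 0.3 → Yes.

Yes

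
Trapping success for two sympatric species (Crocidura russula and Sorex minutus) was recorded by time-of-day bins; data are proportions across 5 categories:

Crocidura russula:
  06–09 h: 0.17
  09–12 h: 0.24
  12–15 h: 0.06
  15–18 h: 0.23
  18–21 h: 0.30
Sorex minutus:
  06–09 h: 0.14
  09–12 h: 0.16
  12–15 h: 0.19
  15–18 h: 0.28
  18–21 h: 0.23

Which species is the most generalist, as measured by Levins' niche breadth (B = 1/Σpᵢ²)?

Sorex minutus

Σp_russᵢ² = 0.17² + 0.24² + 0.06² + 0.23² + 0.30² = 0.0289 + 0.0576 + 0.0036 + 0.0529 + 0.0900 = 0.2330
B_russ = 1 / 0.2330 = 4.2918
Σp_minuᵢ² = 0.14² + 0.16² + 0.19² + 0.28² + 0.23² = 0.0196 + 0.0256 + 0.0361 + 0.0784 + 0.0529 = 0.2126
B_minu = 1 / 0.2126 = 4.7037
Highest B → broadest niche (most generalist): Sorex minutus (B = 4.70).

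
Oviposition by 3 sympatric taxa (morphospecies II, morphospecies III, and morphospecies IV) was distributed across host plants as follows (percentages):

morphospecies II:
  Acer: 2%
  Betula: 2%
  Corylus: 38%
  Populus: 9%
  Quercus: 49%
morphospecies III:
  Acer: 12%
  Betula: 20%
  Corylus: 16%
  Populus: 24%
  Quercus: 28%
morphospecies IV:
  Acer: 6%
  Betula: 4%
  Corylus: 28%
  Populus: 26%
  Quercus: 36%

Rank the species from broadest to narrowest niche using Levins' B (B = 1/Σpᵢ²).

morphospecies III > morphospecies IV > morphospecies II

Convert percentages to proportions (divide by 100).
Σp_IIᵢ² = 0.02² + 0.02² + 0.38² + 0.09² + 0.49² = 0.0004 + 0.0004 + 0.1444 + 0.0081 + 0.2401 = 0.3934
B_II = 1 / 0.3934 = 2.5419
Σp_IIIᵢ² = 0.12² + 0.20² + 0.16² + 0.24² + 0.28² = 0.0144 + 0.0400 + 0.0256 + 0.0576 + 0.0784 = 0.2160
B_III = 1 / 0.2160 = 4.6296
Σp_IVᵢ² = 0.06² + 0.04² + 0.28² + 0.26² + 0.36² = 0.0036 + 0.0016 + 0.0784 + 0.0676 + 0.1296 = 0.2808
B_IV = 1 / 0.2808 = 3.5613
Ranking by B (broadest → narrowest): morphospecies III (4.63) > morphospecies IV (3.56) > morphospecies II (2.54)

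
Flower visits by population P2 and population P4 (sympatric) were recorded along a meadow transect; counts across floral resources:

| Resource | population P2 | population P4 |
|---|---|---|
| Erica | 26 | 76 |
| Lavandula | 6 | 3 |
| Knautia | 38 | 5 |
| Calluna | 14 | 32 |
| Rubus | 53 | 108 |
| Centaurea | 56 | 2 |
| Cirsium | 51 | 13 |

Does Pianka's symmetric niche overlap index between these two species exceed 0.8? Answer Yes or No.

No

Proportions for population P2 (n=244): 26/244=0.1066, 6/244=0.0246, 38/244=0.1557, 14/244=0.0574, 53/244=0.2172, 56/244=0.2295, 51/244=0.2090
Proportions for population P4 (n=239): 76/239=0.3180, 3/239=0.0126, 5/239=0.0209, 32/239=0.1339, 108/239=0.4519, 2/239=0.0084, 13/239=0.0544
Σ p₁ᵢp₂ᵢ = 0.033899 + 0.000310 + 0.003254 + 0.007686 + 0.098153 + 0.001928 + 0.011370 = 0.156600
Σp_1ᵢ² = 0.1066² + 0.0246² + 0.1557² + 0.0574² + 0.2172² + 0.2295² + 0.2090² = 0.011364 + 0.000605 + 0.024242 + 0.003295 + 0.047176 + 0.052670 + 0.043681 = 0.183033
Σp_2ᵢ² = 0.3180² + 0.0126² + 0.0209² + 0.1339² + 0.4519² + 0.0084² + 0.0544² = 0.101124 + 0.000159 + 0.000437 + 0.017929 + 0.204214 + 0.000071 + 0.002959 = 0.326893
O = 0.156600 / √(0.183033 × 0.326893) = 0.156600 / 0.2446062 = 0.6402
O = 0.6402 < 0.8 → No.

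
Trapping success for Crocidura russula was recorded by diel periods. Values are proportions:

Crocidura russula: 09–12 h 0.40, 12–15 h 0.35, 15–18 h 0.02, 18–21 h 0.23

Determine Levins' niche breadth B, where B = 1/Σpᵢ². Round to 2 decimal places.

2.98

Σpᵢ² = 0.40² + 0.35² + 0.02² + 0.23² = 0.1600 + 0.1225 + 0.0004 + 0.0529 = 0.3358
B = 1 / 0.3358 = 2.9780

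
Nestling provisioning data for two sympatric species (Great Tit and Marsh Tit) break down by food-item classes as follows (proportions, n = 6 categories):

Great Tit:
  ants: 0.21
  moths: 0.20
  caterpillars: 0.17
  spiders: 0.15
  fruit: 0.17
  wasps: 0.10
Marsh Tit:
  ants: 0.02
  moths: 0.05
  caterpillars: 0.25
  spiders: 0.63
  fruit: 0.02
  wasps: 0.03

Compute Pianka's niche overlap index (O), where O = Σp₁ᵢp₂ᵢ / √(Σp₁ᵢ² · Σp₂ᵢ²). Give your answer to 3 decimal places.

Σ p₁ᵢp₂ᵢ = 0.0042 + 0.0100 + 0.0425 + 0.0945 + 0.0034 + 0.0030 = 0.1576
Σp_1ᵢ² = 0.21² + 0.20² + 0.17² + 0.15² + 0.17² + 0.10² = 0.0441 + 0.0400 + 0.0289 + 0.0225 + 0.0289 + 0.0100 = 0.1744
Σp_2ᵢ² = 0.02² + 0.05² + 0.25² + 0.63² + 0.02² + 0.03² = 0.0004 + 0.0025 + 0.0625 + 0.3969 + 0.0004 + 0.0009 = 0.4636
O = 0.1576 / √(0.1744 × 0.4636) = 0.1576 / 0.284345 = 0.55426

0.554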